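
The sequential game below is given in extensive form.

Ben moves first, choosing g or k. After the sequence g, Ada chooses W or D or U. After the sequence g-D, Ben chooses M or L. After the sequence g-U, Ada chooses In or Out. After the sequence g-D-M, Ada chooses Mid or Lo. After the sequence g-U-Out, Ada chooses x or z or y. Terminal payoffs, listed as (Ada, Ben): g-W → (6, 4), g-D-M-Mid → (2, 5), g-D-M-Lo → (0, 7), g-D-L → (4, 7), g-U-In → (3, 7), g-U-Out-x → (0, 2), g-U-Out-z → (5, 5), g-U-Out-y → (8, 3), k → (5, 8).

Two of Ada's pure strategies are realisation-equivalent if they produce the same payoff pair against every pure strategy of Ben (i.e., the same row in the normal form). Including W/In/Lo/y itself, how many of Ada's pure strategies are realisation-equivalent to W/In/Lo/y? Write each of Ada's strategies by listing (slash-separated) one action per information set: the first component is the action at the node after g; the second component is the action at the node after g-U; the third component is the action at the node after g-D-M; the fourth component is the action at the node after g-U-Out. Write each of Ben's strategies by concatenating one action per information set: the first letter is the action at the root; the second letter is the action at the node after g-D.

Row for W/In/Lo/y (columns gM, gL, kM, kL): (6,4) (6,4) (5,8) (5,8).
Under W/In/Lo/y, Ada's choice at the node after g-U and at the node after g-D-M and at the node after g-U-Out can never be reached regardless of what Ben does, so varying those choices leaves every outcome unchanged.
Holding the reachable choices fixed and varying the unreachable ones freely already gives 2 × 2 × 3 = 12 equivalent strategies.
No other strategy reproduces this row, so those 12 are the full class: W/In/Mid/x, W/In/Mid/z, W/In/Mid/y, W/In/Lo/x, W/In/Lo/z, W/In/Lo/y, W/Out/Mid/x, W/Out/Mid/z, W/Out/Mid/y, W/Out/Lo/x, W/Out/Lo/z, W/Out/Lo/y.

12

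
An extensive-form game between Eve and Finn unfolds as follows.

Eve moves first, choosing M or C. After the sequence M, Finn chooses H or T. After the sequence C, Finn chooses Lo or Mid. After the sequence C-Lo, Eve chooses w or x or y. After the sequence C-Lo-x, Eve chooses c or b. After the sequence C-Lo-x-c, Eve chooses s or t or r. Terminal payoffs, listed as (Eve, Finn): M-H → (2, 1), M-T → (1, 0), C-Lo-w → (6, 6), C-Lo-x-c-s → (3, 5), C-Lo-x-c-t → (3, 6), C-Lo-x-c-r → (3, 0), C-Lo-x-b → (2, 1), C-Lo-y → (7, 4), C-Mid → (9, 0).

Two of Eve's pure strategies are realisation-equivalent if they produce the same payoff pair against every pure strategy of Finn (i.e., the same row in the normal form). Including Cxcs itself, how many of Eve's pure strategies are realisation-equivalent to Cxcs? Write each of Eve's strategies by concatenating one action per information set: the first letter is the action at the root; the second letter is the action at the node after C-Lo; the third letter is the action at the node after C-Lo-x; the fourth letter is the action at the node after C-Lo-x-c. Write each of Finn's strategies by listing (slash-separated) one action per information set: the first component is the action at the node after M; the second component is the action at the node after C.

Row for Cxcs (columns H/Lo, H/Mid, T/Lo, T/Mid): (3,5) (9,0) (3,5) (9,0).
Every one of Eve's information sets is on the play path for some reply by Finn when Eve follows Cxcs.
Changing the action at any of them therefore changes at least one column, so only Cxcs itself gives this row.

1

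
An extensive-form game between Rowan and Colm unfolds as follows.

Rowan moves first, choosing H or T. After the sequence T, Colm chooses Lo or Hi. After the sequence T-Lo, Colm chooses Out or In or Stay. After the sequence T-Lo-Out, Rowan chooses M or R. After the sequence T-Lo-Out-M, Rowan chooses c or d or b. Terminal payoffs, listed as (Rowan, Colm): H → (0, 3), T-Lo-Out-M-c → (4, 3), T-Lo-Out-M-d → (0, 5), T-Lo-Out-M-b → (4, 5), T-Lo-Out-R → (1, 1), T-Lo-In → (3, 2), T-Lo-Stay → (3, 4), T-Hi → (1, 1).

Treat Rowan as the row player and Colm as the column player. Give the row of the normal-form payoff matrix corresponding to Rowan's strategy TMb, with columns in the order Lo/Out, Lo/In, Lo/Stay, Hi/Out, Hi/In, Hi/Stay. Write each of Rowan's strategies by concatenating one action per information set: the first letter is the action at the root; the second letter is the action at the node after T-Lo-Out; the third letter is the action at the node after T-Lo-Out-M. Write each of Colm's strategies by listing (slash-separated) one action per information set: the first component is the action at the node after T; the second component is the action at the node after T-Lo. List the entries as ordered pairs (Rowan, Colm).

vs Lo/Out: Rowan plays T → Colm plays Lo at [T] → Colm plays Out at [T-Lo] → Rowan plays M at [T-Lo-Out] → Rowan plays b at [T-Lo-Out-M] → (4, 5)
vs Lo/In: Rowan plays T → Colm plays Lo at [T] → Colm plays In at [T-Lo] → (3, 2)
vs Lo/Stay: Rowan plays T → Colm plays Lo at [T] → Colm plays Stay at [T-Lo] → (3, 4)
vs Hi/Out: Rowan plays T → Colm plays Hi at [T] → (1, 1)
vs Hi/In: Rowan plays T → Colm plays Hi at [T] → (1, 1)
vs Hi/Stay: Rowan plays T → Colm plays Hi at [T] → (1, 1)

(4,5) (3,2) (3,4) (1,1) (1,1) (1,1)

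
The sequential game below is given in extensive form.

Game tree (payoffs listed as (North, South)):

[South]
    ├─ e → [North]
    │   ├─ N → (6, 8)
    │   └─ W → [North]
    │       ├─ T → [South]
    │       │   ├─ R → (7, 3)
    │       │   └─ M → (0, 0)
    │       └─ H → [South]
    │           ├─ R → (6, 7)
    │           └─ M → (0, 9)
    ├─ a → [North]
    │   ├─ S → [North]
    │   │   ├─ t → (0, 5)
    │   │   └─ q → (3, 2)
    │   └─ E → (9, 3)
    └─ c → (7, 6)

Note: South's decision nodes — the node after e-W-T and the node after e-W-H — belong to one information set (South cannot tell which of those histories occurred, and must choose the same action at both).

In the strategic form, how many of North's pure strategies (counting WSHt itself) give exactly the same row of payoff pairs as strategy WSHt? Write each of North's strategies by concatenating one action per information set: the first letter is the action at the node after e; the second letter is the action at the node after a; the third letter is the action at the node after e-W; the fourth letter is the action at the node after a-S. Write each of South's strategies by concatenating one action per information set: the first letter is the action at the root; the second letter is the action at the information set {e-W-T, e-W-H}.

Row for WSHt (columns eR, eM, aR, aM, cR, cM): (6,7) (0,9) (0,5) (0,5) (7,6) (7,6).
Every one of North's information sets is on the play path for some reply by South when North follows WSHt.
Changing the action at any of them therefore changes at least one column, so only WSHt itself gives this row.

1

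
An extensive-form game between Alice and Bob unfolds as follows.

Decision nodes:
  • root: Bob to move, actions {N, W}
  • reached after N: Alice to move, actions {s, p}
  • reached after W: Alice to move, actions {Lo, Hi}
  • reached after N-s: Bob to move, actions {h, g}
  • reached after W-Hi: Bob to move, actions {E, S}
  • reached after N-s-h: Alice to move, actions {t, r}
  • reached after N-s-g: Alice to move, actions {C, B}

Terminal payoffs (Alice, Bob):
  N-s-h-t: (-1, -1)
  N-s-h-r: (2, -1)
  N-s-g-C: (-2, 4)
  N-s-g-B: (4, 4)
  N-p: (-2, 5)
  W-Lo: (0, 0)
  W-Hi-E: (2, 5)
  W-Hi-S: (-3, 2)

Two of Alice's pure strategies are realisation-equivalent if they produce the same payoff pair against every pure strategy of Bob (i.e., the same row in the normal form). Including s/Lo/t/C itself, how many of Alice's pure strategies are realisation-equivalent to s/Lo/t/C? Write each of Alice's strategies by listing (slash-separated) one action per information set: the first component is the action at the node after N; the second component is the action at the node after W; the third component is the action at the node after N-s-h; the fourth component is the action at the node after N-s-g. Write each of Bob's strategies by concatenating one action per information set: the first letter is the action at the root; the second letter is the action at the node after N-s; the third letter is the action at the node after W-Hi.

Row for s/Lo/t/C (columns NhE, NhS, NgE, NgS, WhE, WhS, WgE, WgS): (-1,-1) (-1,-1) (-2,4) (-2,4) (0,0) (0,0) (0,0) (0,0).
Every one of Alice's information sets is on the play path for some reply by Bob when Alice follows s/Lo/t/C.
Changing the action at any of them therefore changes at least one column, so only s/Lo/t/C itself gives this row.

1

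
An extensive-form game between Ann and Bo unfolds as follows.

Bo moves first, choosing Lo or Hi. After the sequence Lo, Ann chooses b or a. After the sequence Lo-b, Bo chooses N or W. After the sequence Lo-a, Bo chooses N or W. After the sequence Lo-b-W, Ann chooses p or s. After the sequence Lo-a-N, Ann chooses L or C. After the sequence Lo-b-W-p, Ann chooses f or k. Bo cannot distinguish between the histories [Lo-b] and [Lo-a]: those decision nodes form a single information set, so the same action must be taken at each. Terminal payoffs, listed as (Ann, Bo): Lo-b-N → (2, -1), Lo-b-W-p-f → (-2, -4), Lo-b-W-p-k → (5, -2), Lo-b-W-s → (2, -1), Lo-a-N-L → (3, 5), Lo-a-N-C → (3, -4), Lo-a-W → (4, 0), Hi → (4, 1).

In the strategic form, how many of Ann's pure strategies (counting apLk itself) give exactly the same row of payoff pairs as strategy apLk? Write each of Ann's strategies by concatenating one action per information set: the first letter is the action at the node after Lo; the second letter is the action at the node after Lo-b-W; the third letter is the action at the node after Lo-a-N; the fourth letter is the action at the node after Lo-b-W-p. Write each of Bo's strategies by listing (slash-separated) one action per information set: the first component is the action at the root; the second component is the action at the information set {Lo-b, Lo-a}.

Row for apLk (columns Lo/N, Lo/W, Hi/N, Hi/W): (3,5) (4,0) (4,1) (4,1).
Under apLk, Ann's choice at the node after Lo-b-W and at the node after Lo-b-W-p can never be reached regardless of what Bo does, so varying those choices leaves every outcome unchanged.
Holding the reachable choices fixed and varying the unreachable ones freely already gives 2 × 2 = 4 equivalent strategies.
No other strategy reproduces this row, so those 4 are the full class: apLf, apLk, asLf, asLk.

4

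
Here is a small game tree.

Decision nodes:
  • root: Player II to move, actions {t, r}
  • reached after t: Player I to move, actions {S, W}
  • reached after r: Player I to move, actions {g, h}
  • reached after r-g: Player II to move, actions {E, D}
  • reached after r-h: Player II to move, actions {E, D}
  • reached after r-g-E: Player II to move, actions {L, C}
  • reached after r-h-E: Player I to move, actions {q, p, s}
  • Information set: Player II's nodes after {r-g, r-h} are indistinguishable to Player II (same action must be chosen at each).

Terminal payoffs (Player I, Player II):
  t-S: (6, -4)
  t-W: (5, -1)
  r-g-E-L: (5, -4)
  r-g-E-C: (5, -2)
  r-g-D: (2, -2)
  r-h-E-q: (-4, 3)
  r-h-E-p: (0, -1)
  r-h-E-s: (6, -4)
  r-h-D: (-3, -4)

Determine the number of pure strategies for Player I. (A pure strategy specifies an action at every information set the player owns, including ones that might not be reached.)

Player I owns the node after t with actions {S, W} — two choices.
Player I owns the node after r with actions {g, h} — two choices.
Player I owns the node after r-h-E with actions {q, p, s} — three choices.
A pure strategy fixes one action at each information set independently, so the count is the product 2 × 2 × 3 = 12.
(For reference, Player II has 8 pure strategies, giving a 12×8 normal-form matrix.)

12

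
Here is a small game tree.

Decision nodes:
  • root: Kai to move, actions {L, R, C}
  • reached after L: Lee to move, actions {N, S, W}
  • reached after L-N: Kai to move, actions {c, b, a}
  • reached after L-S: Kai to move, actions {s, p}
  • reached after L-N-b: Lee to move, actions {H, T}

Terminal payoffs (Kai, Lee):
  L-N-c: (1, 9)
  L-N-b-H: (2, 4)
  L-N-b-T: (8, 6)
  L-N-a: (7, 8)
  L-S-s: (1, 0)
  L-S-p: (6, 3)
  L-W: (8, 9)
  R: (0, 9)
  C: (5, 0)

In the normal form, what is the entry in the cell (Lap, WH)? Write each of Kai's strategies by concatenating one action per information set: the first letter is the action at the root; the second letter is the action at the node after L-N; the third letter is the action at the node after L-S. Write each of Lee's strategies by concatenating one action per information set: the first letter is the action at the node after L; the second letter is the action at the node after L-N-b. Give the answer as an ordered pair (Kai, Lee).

(8, 9)

Trace the play path from the root:
  Kai plays L
  Lee plays W at [L]
→ terminal payoff (8, 9).
(Kai's choice at the node after L-N is never reached on this path, so it doesn't affect the outcome.)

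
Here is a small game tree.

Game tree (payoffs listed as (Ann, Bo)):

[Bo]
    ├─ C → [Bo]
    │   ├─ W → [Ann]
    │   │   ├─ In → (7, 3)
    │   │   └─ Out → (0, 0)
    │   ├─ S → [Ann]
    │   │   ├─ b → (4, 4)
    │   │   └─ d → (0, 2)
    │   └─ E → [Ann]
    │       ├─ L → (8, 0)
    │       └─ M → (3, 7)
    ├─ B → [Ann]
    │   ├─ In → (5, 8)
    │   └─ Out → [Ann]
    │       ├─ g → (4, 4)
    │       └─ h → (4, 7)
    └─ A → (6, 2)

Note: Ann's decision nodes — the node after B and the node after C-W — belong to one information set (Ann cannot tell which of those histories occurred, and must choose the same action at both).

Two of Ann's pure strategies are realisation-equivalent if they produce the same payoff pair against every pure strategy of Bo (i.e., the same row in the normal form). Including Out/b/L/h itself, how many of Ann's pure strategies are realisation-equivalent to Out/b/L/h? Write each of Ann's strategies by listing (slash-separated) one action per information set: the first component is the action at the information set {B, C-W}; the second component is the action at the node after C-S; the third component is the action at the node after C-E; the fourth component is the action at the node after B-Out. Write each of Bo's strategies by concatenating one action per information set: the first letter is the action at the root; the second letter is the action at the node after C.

Row for Out/b/L/h (columns CW, CS, CE, BW, BS, BE, AW, AS, AE): (0,0) (4,4) (8,0) (4,7) (4,7) (4,7) (6,2) (6,2) (6,2).
Every one of Ann's information sets is on the play path for some reply by Bo when Ann follows Out/b/L/h.
Changing the action at any of them therefore changes at least one column, so only Out/b/L/h itself gives this row.

1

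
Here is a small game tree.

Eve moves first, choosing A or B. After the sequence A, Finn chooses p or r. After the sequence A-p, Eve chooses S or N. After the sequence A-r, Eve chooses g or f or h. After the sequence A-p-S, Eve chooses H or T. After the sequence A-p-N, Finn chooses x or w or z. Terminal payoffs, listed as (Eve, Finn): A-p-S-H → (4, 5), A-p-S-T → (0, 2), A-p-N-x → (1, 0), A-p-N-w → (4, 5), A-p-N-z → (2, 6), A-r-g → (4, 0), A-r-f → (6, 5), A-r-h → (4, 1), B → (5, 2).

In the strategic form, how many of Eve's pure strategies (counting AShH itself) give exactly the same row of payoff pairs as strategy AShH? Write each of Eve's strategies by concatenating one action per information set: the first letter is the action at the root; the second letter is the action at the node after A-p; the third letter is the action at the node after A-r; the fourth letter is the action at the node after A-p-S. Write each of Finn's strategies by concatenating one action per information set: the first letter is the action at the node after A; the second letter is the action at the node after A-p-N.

Row for AShH (columns px, pw, pz, rx, rw, rz): (4,5) (4,5) (4,5) (4,1) (4,1) (4,1).
Every one of Eve's information sets is on the play path for some reply by Finn when Eve follows AShH.
Changing the action at any of them therefore changes at least one column, so only AShH itself gives this row.

1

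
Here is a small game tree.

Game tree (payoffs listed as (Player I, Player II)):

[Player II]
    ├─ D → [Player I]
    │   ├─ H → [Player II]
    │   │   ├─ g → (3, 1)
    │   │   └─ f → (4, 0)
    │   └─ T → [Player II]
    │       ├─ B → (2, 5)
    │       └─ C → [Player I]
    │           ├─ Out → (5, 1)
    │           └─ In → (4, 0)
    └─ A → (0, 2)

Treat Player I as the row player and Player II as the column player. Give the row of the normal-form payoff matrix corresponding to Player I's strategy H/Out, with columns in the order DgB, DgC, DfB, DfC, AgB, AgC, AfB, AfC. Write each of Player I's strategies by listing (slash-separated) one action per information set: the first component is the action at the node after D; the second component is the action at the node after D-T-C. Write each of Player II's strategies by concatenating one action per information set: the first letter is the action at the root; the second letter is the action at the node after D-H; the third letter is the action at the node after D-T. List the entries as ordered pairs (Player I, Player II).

vs DgB: Player II plays D → Player I plays H at [D] → Player II plays g at [D-H] → (3, 1)
vs DgC: Player II plays D → Player I plays H at [D] → Player II plays g at [D-H] → (3, 1)
vs DfB: Player II plays D → Player I plays H at [D] → Player II plays f at [D-H] → (4, 0)
vs DfC: Player II plays D → Player I plays H at [D] → Player II plays f at [D-H] → (4, 0)
vs AgB: Player II plays A → (0, 2)
vs AgC: Player II plays A → (0, 2)
vs AfB: Player II plays A → (0, 2)
vs AfC: Player II plays A → (0, 2)

(3,1) (3,1) (4,0) (4,0) (0,2) (0,2) (0,2) (0,2)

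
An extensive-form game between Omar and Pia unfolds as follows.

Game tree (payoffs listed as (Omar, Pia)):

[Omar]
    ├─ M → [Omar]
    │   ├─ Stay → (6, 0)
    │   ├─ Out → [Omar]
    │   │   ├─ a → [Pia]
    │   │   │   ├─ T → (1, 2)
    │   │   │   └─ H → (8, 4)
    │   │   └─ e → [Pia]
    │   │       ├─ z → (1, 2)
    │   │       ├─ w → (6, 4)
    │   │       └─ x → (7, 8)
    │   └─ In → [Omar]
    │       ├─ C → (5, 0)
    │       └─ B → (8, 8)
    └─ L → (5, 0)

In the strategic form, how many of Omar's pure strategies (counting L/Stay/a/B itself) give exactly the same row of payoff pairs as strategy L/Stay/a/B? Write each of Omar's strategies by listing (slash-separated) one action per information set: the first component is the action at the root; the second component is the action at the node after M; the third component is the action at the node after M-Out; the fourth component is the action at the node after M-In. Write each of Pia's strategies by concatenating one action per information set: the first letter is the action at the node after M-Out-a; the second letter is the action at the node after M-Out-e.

Row for L/Stay/a/B (columns Tz, Tw, Tx, Hz, Hw, Hx): (5,0) (5,0) (5,0) (5,0) (5,0) (5,0).
Under L/Stay/a/B, Omar's choice at the node after M and at the node after M-Out and at the node after M-In can never be reached regardless of what Pia does, so varying those choices leaves every outcome unchanged.
Holding the reachable choices fixed and varying the unreachable ones freely already gives 3 × 2 × 2 = 12 equivalent strategies.
Checking the remaining rows, M/In/a/C, M/In/e/C also happen to give the same payoffs in every column, bringing the total to 14: M/In/a/C, M/In/e/C, L/Stay/a/C, L/Stay/a/B, L/Stay/e/C, L/Stay/e/B, L/Out/a/C, L/Out/a/B, L/Out/e/C, L/Out/e/B, L/In/a/C, L/In/a/B, L/In/e/C, L/In/e/B.

14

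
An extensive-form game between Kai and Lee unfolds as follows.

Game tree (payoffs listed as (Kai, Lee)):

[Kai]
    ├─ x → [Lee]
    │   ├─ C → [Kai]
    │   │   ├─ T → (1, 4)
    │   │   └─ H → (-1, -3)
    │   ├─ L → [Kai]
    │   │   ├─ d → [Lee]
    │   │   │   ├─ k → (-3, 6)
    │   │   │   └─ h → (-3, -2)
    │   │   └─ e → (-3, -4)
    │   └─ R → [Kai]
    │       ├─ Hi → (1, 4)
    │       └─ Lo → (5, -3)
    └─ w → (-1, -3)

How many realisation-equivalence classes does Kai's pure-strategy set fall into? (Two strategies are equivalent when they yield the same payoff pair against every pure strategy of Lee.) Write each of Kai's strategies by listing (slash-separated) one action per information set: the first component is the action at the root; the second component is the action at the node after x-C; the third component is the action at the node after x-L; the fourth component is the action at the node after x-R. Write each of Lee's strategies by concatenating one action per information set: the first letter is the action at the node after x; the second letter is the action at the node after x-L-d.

9

Kai has 16 pure strategies: x/T/d/Hi, x/T/d/Lo, x/T/e/Hi, x/T/e/Lo, x/H/d/Hi, x/H/d/Lo, x/H/e/Hi, x/H/e/Lo, w/T/d/Hi, w/T/d/Lo, w/T/e/Hi, w/T/e/Lo, w/H/d/Hi, w/H/d/Lo, w/H/e/Hi, w/H/e/Lo. Columns: Ck, Ch, Lk, Lh, Rk, Rh.
{x/T/d/Hi} → row (1,4) (1,4) (-3,6) (-3,-2) (1,4) (1,4)
{x/T/d/Lo} → row (1,4) (1,4) (-3,6) (-3,-2) (5,-3) (5,-3)
{x/T/e/Hi} → row (1,4) (1,4) (-3,-4) (-3,-4) (1,4) (1,4)
{x/T/e/Lo} → row (1,4) (1,4) (-3,-4) (-3,-4) (5,-3) (5,-3)
{x/H/d/Hi} → row (-1,-3) (-1,-3) (-3,6) (-3,-2) (1,4) (1,4)
{x/H/d/Lo} → row (-1,-3) (-1,-3) (-3,6) (-3,-2) (5,-3) (5,-3)
{x/H/e/Hi} → row (-1,-3) (-1,-3) (-3,-4) (-3,-4) (1,4) (1,4)
{x/H/e/Lo} → row (-1,-3) (-1,-3) (-3,-4) (-3,-4) (5,-3) (5,-3)
{w/T/d/Hi, w/T/d/Lo, w/T/e/Hi, w/T/e/Lo, w/H/d/Hi, w/H/d/Lo, w/H/e/Hi, w/H/e/Lo} → row (-1,-3) (-1,-3) (-1,-3) (-1,-3) (-1,-3) (-1,-3)
That's 9 distinct rows out of 16 strategies.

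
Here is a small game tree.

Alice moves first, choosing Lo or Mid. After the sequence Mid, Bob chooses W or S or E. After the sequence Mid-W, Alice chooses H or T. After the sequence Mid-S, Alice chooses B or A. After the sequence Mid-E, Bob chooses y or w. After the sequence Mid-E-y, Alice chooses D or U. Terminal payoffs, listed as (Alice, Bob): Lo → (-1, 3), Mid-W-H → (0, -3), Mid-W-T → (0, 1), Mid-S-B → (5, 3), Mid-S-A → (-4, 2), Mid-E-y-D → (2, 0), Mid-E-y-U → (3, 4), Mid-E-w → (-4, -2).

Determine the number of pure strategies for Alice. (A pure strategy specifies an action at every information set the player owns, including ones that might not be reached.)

16

Alice owns the root with actions {Lo, Mid} — two choices.
Alice owns the node after Mid-W with actions {H, T} — two choices.
Alice owns the node after Mid-S with actions {B, A} — two choices.
Alice owns the node after Mid-E-y with actions {D, U} — two choices.
A pure strategy fixes one action at each information set independently, so the count is the product 2 × 2 × 2 × 2 = 16.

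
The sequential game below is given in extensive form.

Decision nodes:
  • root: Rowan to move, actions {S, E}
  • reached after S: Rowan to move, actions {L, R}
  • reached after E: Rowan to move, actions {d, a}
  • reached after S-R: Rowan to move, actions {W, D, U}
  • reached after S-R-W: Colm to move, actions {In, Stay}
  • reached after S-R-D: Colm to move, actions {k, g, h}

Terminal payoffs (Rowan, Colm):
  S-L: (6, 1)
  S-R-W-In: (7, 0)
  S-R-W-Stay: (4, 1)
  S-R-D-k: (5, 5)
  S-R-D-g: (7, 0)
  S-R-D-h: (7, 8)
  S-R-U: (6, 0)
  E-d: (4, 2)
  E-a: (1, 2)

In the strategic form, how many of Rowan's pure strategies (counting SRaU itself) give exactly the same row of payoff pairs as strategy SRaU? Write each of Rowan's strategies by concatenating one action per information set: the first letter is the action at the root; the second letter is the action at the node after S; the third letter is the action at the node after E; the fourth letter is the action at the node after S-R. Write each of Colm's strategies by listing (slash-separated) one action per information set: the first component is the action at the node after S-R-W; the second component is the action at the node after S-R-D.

Row for SRaU (columns In/k, In/g, In/h, Stay/k, Stay/g, Stay/h): (6,0) (6,0) (6,0) (6,0) (6,0) (6,0).
Under SRaU, Rowan's choice at the node after E can never be reached regardless of what Colm does, so varying those choices leaves every outcome unchanged.
Holding the reachable choices fixed and varying the unreachable one freely already gives 2 equivalent strategies.
No other strategy reproduces this row, so those 2 are the full class: SRdU, SRaU.

2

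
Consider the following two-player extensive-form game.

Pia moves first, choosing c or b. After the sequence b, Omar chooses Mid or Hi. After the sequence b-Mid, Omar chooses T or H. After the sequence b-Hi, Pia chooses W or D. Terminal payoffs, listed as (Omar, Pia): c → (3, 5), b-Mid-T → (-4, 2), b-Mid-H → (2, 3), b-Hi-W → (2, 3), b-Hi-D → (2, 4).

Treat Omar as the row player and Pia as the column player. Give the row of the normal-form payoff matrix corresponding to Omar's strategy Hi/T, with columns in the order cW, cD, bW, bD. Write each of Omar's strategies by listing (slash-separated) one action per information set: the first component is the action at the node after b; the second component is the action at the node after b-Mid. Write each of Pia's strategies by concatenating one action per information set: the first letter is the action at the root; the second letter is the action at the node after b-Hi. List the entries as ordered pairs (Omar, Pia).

vs cW: Pia plays c → (3, 5)
vs cD: Pia plays c → (3, 5)
vs bW: Pia plays b → Omar plays Hi at [b] → Pia plays W at [b-Hi] → (2, 3)
vs bD: Pia plays b → Omar plays Hi at [b] → Pia plays D at [b-Hi] → (2, 4)

(3,5) (3,5) (2,3) (2,4)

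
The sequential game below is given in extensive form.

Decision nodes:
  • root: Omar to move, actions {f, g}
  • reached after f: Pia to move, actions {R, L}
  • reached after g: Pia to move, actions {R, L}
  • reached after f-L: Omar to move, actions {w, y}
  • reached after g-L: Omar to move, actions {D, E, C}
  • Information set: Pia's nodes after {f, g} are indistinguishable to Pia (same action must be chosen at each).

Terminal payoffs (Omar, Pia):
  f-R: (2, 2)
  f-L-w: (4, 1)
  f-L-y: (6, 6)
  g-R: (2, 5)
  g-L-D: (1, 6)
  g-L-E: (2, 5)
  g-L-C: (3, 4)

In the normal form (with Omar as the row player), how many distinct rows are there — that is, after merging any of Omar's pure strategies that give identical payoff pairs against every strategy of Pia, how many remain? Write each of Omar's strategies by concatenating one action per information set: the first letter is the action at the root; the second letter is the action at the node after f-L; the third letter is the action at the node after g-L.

5

Omar has 12 pure strategies: fwD, fwE, fwC, fyD, fyE, fyC, gwD, gwE, gwC, gyD, gyE, gyC. Columns: R, L.
{fwD, fwE, fwC} → row (2,2) (4,1)
{fyD, fyE, fyC} → row (2,2) (6,6)
{gwD, gyD} → row (2,5) (1,6)
{gwE, gyE} → row (2,5) (2,5)
{gwC, gyC} → row (2,5) (3,4)
That's 5 distinct rows out of 12 strategies.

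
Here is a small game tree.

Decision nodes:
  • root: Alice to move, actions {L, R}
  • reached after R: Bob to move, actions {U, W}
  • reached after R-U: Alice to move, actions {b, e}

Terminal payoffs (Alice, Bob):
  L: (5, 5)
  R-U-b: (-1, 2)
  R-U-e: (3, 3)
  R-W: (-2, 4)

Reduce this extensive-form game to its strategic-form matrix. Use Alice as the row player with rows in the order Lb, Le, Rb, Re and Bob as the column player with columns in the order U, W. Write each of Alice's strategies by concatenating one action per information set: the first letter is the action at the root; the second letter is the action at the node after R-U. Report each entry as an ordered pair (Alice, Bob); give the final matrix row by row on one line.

Row Lb: U→(5,5), W→(5,5)
Row Le: U→(5,5), W→(5,5)
Row Rb: U→(-1,2), W→(-2,4)
Row Re: U→(3,3), W→(-2,4)

Lb: (5,5) (5,5) | Le: (5,5) (5,5) | Rb: (-1,2) (-2,4) | Re: (3,3) (-2,4)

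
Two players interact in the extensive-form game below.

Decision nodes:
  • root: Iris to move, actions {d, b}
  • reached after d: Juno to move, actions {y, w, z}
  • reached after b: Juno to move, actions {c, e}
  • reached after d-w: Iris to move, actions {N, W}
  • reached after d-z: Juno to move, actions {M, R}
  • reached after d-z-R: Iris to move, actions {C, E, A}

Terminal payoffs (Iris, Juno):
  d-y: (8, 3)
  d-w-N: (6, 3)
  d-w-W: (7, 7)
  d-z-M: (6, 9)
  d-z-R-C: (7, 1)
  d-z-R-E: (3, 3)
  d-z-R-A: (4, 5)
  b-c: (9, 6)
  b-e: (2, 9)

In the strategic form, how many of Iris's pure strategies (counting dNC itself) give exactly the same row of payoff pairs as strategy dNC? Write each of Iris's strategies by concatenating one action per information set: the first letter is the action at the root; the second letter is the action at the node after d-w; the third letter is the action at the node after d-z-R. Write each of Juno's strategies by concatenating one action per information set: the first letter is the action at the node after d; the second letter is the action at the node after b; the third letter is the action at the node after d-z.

Row for dNC (columns ycM, ycR, yeM, yeR, wcM, wcR, weM, weR, zcM, zcR, zeM, zeR): (8,3) (8,3) (8,3) (8,3) (6,3) (6,3) (6,3) (6,3) (6,9) (7,1) (6,9) (7,1).
Every one of Iris's information sets is on the play path for some reply by Juno when Iris follows dNC.
Changing the action at any of them therefore changes at least one column, so only dNC itself gives this row.

1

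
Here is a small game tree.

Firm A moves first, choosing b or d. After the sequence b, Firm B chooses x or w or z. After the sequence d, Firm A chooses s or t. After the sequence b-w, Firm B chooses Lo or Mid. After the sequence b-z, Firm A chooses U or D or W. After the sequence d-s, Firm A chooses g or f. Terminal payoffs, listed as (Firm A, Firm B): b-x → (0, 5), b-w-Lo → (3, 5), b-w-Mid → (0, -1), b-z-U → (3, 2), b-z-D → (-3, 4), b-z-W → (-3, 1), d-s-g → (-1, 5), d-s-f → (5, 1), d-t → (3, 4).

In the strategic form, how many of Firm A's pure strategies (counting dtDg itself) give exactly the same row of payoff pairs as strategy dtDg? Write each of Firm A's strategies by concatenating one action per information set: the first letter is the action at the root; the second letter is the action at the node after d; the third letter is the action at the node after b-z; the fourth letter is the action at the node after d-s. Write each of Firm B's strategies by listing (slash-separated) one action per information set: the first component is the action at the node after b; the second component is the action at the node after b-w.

Row for dtDg (columns x/Lo, x/Mid, w/Lo, w/Mid, z/Lo, z/Mid): (3,4) (3,4) (3,4) (3,4) (3,4) (3,4).
Under dtDg, Firm A's choice at the node after b-z and at the node after d-s can never be reached regardless of what Firm B does, so varying those choices leaves every outcome unchanged.
Holding the reachable choices fixed and varying the unreachable ones freely already gives 3 × 2 = 6 equivalent strategies.
No other strategy reproduces this row, so those 6 are the full class: dtUg, dtUf, dtDg, dtDf, dtWg, dtWf.

6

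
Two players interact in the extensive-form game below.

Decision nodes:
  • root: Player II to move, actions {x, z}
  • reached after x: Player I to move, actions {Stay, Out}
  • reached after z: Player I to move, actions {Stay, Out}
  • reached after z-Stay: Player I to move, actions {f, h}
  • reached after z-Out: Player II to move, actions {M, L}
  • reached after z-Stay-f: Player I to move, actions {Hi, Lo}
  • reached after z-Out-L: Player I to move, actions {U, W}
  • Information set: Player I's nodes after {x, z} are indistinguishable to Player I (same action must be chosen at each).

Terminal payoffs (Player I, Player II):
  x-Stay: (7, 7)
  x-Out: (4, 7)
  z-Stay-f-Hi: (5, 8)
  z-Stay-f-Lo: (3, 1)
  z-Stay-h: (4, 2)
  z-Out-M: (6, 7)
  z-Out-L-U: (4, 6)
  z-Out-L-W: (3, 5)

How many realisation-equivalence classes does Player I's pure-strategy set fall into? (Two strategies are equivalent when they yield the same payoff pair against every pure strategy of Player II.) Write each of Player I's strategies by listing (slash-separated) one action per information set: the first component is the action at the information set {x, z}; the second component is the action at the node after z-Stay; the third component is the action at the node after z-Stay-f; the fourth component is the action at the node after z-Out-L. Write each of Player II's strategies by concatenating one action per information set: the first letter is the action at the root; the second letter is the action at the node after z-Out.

5

Player I has 16 pure strategies: Stay/f/Hi/U, Stay/f/Hi/W, Stay/f/Lo/U, Stay/f/Lo/W, Stay/h/Hi/U, Stay/h/Hi/W, Stay/h/Lo/U, Stay/h/Lo/W, Out/f/Hi/U, Out/f/Hi/W, Out/f/Lo/U, Out/f/Lo/W, Out/h/Hi/U, Out/h/Hi/W, Out/h/Lo/U, Out/h/Lo/W. Columns: xM, xL, zM, zL.
{Stay/f/Hi/U, Stay/f/Hi/W} → row (7,7) (7,7) (5,8) (5,8)
{Stay/f/Lo/U, Stay/f/Lo/W} → row (7,7) (7,7) (3,1) (3,1)
{Stay/h/Hi/U, Stay/h/Hi/W, Stay/h/Lo/U, Stay/h/Lo/W} → row (7,7) (7,7) (4,2) (4,2)
{Out/f/Hi/U, Out/f/Lo/U, Out/h/Hi/U, Out/h/Lo/U} → row (4,7) (4,7) (6,7) (4,6)
{Out/f/Hi/W, Out/f/Lo/W, Out/h/Hi/W, Out/h/Lo/W} → row (4,7) (4,7) (6,7) (3,5)
That's 5 distinct rows out of 16 strategies.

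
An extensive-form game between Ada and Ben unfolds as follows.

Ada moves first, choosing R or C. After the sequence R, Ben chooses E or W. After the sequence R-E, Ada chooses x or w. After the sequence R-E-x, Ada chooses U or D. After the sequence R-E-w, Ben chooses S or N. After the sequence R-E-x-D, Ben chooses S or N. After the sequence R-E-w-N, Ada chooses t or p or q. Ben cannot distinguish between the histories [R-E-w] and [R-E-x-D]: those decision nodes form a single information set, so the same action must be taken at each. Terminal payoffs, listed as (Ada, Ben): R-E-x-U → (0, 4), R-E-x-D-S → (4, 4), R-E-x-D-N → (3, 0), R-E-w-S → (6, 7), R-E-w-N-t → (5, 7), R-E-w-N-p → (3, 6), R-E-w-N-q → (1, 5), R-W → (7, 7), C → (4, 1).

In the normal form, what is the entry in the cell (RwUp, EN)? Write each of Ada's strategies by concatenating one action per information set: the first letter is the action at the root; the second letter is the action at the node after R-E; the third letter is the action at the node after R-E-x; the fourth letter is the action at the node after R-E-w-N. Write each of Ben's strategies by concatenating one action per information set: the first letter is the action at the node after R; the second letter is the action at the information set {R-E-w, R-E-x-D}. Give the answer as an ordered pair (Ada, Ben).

Trace the play path from the root:
  Ada plays R
  Ben plays E at [R]
  Ada plays w at [R-E]
  Ben plays N at [R-E-w]
  Ada plays p at [R-E-w-N]
→ terminal payoff (3, 6).
(Ada's choice at the node after R-E-x is never reached on this path, so it doesn't affect the outcome.)

(3, 6)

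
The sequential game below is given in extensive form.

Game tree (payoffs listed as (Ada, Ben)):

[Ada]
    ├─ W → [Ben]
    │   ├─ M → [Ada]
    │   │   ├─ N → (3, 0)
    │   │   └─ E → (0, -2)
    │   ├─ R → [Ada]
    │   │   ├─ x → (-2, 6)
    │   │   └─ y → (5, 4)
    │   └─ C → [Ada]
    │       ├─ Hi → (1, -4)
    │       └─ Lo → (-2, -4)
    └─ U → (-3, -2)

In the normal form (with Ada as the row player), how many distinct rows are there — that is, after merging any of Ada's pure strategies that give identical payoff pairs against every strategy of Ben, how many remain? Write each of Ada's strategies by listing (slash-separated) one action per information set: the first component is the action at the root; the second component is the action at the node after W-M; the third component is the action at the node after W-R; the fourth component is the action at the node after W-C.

Ada has 16 pure strategies: W/N/x/Hi, W/N/x/Lo, W/N/y/Hi, W/N/y/Lo, W/E/x/Hi, W/E/x/Lo, W/E/y/Hi, W/E/y/Lo, U/N/x/Hi, U/N/x/Lo, U/N/y/Hi, U/N/y/Lo, U/E/x/Hi, U/E/x/Lo, U/E/y/Hi, U/E/y/Lo. Columns: M, R, C.
{W/N/x/Hi} → row (3,0) (-2,6) (1,-4)
{W/N/x/Lo} → row (3,0) (-2,6) (-2,-4)
{W/N/y/Hi} → row (3,0) (5,4) (1,-4)
{W/N/y/Lo} → row (3,0) (5,4) (-2,-4)
{W/E/x/Hi} → row (0,-2) (-2,6) (1,-4)
{W/E/x/Lo} → row (0,-2) (-2,6) (-2,-4)
{W/E/y/Hi} → row (0,-2) (5,4) (1,-4)
{W/E/y/Lo} → row (0,-2) (5,4) (-2,-4)
{U/N/x/Hi, U/N/x/Lo, U/N/y/Hi, U/N/y/Lo, U/E/x/Hi, U/E/x/Lo, U/E/y/Hi, U/E/y/Lo} → row (-3,-2) (-3,-2) (-3,-2)
That's 9 distinct rows out of 16 strategies.

9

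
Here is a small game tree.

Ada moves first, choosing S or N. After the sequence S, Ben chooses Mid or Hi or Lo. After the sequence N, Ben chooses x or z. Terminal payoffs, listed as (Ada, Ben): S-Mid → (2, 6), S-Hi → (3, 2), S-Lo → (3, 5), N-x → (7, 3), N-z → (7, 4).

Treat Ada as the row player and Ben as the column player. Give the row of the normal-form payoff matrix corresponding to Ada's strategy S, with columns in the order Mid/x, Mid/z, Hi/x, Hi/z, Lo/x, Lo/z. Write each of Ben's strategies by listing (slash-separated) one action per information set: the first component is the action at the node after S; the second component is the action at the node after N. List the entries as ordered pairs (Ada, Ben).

(2,6) (2,6) (3,2) (3,2) (3,5) (3,5)

vs Mid/x: Ada plays S → Ben plays Mid at [S] → (2, 6)
vs Mid/z: Ada plays S → Ben plays Mid at [S] → (2, 6)
vs Hi/x: Ada plays S → Ben plays Hi at [S] → (3, 2)
vs Hi/z: Ada plays S → Ben plays Hi at [S] → (3, 2)
vs Lo/x: Ada plays S → Ben plays Lo at [S] → (3, 5)
vs Lo/z: Ada plays S → Ben plays Lo at [S] → (3, 5)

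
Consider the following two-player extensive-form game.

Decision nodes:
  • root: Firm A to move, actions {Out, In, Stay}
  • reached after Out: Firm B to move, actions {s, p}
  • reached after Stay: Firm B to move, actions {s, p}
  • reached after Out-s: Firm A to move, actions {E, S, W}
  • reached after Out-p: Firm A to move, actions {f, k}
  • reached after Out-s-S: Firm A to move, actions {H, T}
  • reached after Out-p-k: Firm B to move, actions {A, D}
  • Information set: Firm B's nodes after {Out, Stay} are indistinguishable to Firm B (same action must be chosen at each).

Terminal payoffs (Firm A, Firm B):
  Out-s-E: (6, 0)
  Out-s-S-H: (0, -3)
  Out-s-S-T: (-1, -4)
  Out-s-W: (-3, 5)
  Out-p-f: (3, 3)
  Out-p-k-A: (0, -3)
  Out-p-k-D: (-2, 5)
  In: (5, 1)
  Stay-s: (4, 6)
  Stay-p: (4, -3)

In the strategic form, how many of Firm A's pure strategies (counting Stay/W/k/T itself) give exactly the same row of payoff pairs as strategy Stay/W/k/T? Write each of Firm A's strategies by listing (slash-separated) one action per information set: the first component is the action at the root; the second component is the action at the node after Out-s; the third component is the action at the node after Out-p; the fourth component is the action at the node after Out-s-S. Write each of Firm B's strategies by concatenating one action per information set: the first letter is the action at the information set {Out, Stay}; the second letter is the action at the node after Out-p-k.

Row for Stay/W/k/T (columns sA, sD, pA, pD): (4,6) (4,6) (4,-3) (4,-3).
Under Stay/W/k/T, Firm A's choice at the node after Out-s and at the node after Out-p and at the node after Out-s-S can never be reached regardless of what Firm B does, so varying those choices leaves every outcome unchanged.
Holding the reachable choices fixed and varying the unreachable ones freely already gives 3 × 2 × 2 = 12 equivalent strategies.
No other strategy reproduces this row, so those 12 are the full class: Stay/E/f/H, Stay/E/f/T, Stay/E/k/H, Stay/E/k/T, Stay/S/f/H, Stay/S/f/T, Stay/S/k/H, Stay/S/k/T, Stay/W/f/H, Stay/W/f/T, Stay/W/k/H, Stay/W/k/T.

12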